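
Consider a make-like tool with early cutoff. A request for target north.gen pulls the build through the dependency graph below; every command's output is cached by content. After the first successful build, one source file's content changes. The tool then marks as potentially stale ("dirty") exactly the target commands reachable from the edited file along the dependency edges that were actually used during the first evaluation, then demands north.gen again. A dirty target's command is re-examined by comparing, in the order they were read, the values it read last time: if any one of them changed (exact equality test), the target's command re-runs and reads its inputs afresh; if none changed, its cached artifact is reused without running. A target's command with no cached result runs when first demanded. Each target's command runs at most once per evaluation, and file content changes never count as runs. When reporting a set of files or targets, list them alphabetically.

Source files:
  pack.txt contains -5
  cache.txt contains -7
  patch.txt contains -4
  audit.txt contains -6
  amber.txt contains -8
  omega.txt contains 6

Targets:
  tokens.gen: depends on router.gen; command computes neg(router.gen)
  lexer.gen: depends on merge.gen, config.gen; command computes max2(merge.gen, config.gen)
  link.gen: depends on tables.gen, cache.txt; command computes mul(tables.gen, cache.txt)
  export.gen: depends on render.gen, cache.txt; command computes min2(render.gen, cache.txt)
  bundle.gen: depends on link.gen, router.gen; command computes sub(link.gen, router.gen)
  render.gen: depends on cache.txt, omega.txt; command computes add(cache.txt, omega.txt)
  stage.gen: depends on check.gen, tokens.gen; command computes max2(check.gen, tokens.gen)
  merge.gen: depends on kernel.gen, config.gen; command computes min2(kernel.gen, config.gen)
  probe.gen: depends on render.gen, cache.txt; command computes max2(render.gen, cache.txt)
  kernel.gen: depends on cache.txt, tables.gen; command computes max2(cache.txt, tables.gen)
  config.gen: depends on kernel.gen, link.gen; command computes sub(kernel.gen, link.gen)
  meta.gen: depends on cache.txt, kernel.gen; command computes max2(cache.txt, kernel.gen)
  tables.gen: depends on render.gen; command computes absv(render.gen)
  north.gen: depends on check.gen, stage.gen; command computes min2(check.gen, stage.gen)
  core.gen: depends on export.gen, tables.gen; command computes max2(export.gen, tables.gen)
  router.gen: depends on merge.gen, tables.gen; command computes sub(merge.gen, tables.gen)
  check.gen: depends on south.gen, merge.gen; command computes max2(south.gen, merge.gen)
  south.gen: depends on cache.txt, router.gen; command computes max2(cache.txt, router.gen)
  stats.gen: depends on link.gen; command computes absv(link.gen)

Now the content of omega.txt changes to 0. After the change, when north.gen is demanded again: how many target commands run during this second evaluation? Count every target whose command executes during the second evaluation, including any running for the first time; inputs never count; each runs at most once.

10 target commands run: check.gen, config.gen, kernel.gen, link.gen, merge.gen, north.gen, render.gen, router.gen, stage.gen, tables.gen.
Note where the cutoff bites: south.gen is checked, finds nothing changed, and keeps its cache.

First demand of the output computes:
  render.gen = add(-7, 6) = -1
  tables.gen = absv(-1) = 1
  kernel.gen = max2(-7, 1) = 1
  link.gen = mul(1, -7) = -7
  config.gen = sub(1, -7) = 8
  merge.gen = min2(1, 8) = 1
  router.gen = sub(1, 1) = 0
  south.gen = max2(-7, 0) = 0
  check.gen = max2(0, 1) = 1
  tokens.gen = neg(0) = 0
  stage.gen = max2(1, 0) = 1
  north.gen = min2(1, 1) = 1

After the edit, cleaning proceeds:
  render.gen: a read changed (omega.txt 6->0) — executes, giving -7.
  tables.gen: a read changed (render.gen -1->-7) — executes, giving 7.
  kernel.gen: a read changed (tables.gen 1->7) — executes, giving 7.
  link.gen: a read changed (tables.gen 1->7) — executes, giving -49.
  config.gen: a read changed (kernel.gen 1->7; link.gen -7->-49) — executes, giving 56.
  merge.gen: a read changed (kernel.gen 1->7; config.gen 8->56) — executes, giving 7.
  router.gen: a read changed (merge.gen 1->7; tables.gen 1->7) — executes, giving 0 — identical to its old value.
  south.gen: dirty, but its reads are unchanged (cache.txt unchanged, router.gen unchanged); cached 0 stands.
  check.gen: a read changed (merge.gen 1->7) — executes, giving 7.
  tokens.gen: dirty, but its reads are unchanged (router.gen unchanged); cached 0 stands.
  stage.gen: a read changed (check.gen 1->7) — executes, giving 7.
  north.gen: a read changed (check.gen 1->7; stage.gen 1->7) — executes, giving 7.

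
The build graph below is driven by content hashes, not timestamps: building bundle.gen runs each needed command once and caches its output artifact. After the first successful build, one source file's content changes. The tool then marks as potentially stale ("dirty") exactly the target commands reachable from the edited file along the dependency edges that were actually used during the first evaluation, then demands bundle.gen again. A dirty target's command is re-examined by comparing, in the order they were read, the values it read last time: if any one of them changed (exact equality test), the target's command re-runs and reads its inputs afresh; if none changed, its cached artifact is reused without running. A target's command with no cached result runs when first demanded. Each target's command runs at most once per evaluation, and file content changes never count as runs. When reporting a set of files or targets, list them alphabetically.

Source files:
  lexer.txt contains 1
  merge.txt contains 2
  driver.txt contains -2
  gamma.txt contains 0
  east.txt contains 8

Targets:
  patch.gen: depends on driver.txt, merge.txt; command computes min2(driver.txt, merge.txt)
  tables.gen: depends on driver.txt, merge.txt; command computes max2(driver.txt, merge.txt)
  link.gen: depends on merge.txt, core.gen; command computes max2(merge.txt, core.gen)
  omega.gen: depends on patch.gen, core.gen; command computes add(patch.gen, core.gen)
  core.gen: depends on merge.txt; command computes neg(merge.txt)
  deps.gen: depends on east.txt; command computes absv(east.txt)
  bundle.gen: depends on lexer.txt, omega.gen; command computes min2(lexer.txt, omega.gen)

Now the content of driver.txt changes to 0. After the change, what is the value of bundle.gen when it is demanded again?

bundle.gen now evaluates to -2.

Initial pass — values computed on the first demand:
  core.gen = neg(2) = -2
  patch.gen = min2(-2, 2) = -2
  omega.gen = add(-2, -2) = -4
  bundle.gen = min2(1, -4) = -4

Second demand — change propagation:
  patch.gen: re-runs because driver.txt -2->0; new result 0.
  omega.gen: re-runs because patch.gen -2->0; new result -2.
  bundle.gen: re-runs because omega.gen -4->-2; new result -2.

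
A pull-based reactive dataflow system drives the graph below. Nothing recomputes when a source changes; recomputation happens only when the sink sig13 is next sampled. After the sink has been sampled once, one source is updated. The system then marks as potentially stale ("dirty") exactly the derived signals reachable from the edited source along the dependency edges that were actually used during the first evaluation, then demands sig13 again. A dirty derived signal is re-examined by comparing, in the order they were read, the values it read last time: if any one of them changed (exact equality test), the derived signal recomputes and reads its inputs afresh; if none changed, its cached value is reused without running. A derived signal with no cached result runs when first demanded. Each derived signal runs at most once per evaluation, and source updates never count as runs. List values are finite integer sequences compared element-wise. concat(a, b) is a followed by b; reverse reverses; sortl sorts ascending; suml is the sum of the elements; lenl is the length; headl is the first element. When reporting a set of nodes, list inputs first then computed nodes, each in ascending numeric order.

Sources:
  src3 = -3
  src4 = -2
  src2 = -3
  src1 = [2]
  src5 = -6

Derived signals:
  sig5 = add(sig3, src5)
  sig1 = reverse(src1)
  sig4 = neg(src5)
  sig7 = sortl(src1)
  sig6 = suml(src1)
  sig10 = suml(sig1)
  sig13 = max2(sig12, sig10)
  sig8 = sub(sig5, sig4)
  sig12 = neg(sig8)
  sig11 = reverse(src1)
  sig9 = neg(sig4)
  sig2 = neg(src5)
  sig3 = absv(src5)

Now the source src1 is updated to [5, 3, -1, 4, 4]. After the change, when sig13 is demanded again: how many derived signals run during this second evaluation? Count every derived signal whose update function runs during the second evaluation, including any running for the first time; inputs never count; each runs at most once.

Derived signals that run: sig1, sig10, sig13 — 3 in total.

First evaluation (everything demanded from the output):
  sig1 = reverse([2]) = [2]
  sig3 = absv(-6) = 6
  sig4 = neg(-6) = 6
  sig5 = add(6, -6) = 0
  sig8 = sub(0, 6) = -6
  sig10 = suml([2]) = 2
  sig12 = neg(-6) = 6
  sig13 = max2(6, 2) = 6

Propagation after the edit:
  sig1: runs — src1 [2]->[5, 3, -1, 4, 4]; result [4, 4, -1, 3, 5].
  sig10: runs — sig1 [2]->[4, 4, -1, 3, 5]; result 15.
  sig13: runs — sig10 2->15; result 15.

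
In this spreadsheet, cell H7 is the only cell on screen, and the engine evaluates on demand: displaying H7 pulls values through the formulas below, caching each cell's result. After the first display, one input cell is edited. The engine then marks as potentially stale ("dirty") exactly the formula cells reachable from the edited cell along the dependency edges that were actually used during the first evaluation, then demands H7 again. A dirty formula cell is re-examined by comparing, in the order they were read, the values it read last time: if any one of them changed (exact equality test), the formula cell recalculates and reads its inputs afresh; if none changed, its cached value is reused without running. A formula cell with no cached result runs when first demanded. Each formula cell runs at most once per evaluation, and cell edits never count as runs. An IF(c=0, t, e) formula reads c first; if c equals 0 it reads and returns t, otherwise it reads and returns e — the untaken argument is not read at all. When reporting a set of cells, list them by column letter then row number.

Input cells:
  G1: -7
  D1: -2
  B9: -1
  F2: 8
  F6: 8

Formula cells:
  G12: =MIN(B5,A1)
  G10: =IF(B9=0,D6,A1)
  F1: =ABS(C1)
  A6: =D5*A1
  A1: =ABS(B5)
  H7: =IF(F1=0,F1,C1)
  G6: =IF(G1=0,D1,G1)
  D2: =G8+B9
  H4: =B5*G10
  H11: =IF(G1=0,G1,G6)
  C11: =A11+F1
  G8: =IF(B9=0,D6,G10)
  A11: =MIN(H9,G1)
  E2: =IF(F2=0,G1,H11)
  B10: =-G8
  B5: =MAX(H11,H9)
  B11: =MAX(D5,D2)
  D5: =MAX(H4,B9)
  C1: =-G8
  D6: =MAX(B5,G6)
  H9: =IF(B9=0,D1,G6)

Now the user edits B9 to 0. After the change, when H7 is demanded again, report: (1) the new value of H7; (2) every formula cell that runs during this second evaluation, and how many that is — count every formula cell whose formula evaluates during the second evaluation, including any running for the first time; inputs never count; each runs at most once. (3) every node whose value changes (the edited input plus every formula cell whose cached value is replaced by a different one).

Initial pass — values computed on the first demand:
  G6 = IF(G1=0: G1=-7 -> else branch G1) = -7
  H9 = IF(B9=0: B9=-1 -> else branch G6) = -7
  H11 = IF(G1=0: G1=-7 -> else branch G6) = -7
  B5 = MAX(-7, -7) = -7
  A1 = ABS(-7) = 7
  G10 = IF(B9=0: B9=-1 -> else branch A1) = 7
  G8 = IF(B9=0: B9=-1 -> else branch G10) = 7
  C1 = -(7) = -7
  F1 = ABS(-7) = 7
  H7 = IF(F1=0: F1=7 -> else branch C1) = -7

Second demand — change propagation:
  H9: re-runs because B9 -1->0; new result -2.
  B5: re-runs because H9 -7->-2; new result -2.
  A1: dirty yet unreached — the second evaluation never asks for it.
  D6: newly demanded (no cache) — executes and yields -2.
  G10: dirty yet unreached — the second evaluation never asks for it.
  G8: re-runs because B9 -1->0; new result -2.
  C1: re-runs because G8 7->-2; new result 2.
  F1: re-runs because C1 -7->2; new result 2.
  H7: re-runs because F1 7->2; C1 -7->2; new result 2.

The important point: the flipped condition redirects demand; A1, G10 are left stale, never re-checked.

H7 now evaluates to 2.
Run set: B5, C1, D6, F1, G8, H7, H9 (7 run).
Changed values: B5, B9, C1, F1, G8, H7, H9.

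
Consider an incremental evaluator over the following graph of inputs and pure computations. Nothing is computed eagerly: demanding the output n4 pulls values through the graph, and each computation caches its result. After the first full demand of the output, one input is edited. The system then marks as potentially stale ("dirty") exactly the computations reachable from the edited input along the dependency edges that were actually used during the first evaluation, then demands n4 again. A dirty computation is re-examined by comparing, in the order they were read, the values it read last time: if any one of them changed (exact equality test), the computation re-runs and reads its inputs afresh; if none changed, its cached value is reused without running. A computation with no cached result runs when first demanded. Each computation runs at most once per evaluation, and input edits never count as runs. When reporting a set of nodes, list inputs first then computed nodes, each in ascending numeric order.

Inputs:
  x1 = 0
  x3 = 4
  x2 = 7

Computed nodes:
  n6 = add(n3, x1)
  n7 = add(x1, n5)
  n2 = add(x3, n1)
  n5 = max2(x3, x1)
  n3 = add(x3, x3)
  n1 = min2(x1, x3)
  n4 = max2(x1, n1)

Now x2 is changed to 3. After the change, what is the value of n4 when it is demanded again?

Initial pass — values computed on the first demand:
  n1 = min2(0, 4) = 0
  n4 = max2(0, 0) = 0

Second demand — change propagation:
  no demanded computation ever read x2, so the edit dirties nothing and nothing runs.

The important point: nothing the output needs ever reads x2, so the edit is invisible to it.

n4 now evaluates to 0.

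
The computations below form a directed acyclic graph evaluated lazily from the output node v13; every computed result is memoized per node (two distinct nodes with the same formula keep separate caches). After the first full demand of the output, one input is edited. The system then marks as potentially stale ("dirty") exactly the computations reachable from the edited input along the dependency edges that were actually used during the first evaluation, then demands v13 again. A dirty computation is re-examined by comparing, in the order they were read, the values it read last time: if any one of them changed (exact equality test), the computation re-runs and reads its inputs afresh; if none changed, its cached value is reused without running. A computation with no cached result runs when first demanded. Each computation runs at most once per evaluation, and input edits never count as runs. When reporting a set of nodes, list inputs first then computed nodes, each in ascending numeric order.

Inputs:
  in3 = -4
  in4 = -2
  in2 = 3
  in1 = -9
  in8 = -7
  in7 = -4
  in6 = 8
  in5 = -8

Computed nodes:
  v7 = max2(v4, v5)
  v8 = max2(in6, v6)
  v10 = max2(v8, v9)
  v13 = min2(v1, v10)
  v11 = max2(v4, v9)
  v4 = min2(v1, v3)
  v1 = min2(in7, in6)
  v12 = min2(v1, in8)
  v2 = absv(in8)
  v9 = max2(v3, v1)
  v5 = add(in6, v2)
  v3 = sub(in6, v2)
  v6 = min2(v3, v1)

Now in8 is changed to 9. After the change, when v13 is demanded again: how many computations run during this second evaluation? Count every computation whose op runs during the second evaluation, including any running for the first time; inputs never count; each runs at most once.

5 computations run: v2, v3, v6, v9, v10.
Note where the cutoff bites: v8 is checked, finds nothing changed, and keeps its cache.

First demand of the output computes:
  v1 = min2(-4, 8) = -4
  v2 = absv(-7) = 7
  v3 = sub(8, 7) = 1
  v6 = min2(1, -4) = -4
  v8 = max2(8, -4) = 8
  v9 = max2(1, -4) = 1
  v10 = max2(8, 1) = 8
  v13 = min2(-4, 8) = -4

After the edit, cleaning proceeds:
  v2: a read changed (in8 -7->9) — executes, giving 9.
  v3: a read changed (v2 7->9) — executes, giving -1.
  v6: a read changed (v3 1->-1) — executes, giving -4 — identical to its old value.
  v8: dirty, but its reads are unchanged (in6 unchanged, v6 unchanged); cached 8 stands.
  v9: a read changed (v3 1->-1) — executes, giving -1.
  v10: a read changed (v9 1->-1) — executes, giving 8 — identical to its old value.
  v13: dirty, but its reads are unchanged (v1 unchanged, v10 unchanged); cached -4 stands.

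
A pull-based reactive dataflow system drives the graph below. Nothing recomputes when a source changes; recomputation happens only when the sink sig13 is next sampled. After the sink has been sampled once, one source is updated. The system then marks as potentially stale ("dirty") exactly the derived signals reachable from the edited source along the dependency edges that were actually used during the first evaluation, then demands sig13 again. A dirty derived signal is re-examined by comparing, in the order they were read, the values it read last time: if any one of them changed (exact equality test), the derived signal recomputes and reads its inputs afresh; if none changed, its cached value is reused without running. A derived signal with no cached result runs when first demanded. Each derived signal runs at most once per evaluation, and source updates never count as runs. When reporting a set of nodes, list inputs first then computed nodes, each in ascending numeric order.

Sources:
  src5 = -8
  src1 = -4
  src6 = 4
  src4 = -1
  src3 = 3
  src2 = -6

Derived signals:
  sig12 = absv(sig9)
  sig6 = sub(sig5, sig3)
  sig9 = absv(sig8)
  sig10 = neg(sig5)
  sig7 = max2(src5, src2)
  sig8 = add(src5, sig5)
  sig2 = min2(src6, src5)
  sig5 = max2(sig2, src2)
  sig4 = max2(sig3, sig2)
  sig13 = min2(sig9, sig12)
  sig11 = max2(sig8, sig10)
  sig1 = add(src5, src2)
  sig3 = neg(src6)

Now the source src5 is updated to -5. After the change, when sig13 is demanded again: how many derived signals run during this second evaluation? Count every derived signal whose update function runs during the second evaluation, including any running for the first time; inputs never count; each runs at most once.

Derived signals that run: sig2, sig5, sig8, sig9, sig12, sig13 — 6 in total.

First evaluation (everything demanded from the output):
  sig2 = min2(4, -8) = -8
  sig5 = max2(-8, -6) = -6
  sig8 = add(-8, -6) = -14
  sig9 = absv(-14) = 14
  sig12 = absv(14) = 14
  sig13 = min2(14, 14) = 14

Propagation after the edit:
  sig2: runs — src5 -8->-5; result -5.
  sig5: runs — sig2 -8->-5; result -5.
  sig8: runs — src5 -8->-5; sig5 -6->-5; result -10.
  sig9: runs — sig8 -14->-10; result 10.
  sig12: runs — sig9 14->10; result 10.
  sig13: runs — sig9 14->10; sig12 14->10; result 10.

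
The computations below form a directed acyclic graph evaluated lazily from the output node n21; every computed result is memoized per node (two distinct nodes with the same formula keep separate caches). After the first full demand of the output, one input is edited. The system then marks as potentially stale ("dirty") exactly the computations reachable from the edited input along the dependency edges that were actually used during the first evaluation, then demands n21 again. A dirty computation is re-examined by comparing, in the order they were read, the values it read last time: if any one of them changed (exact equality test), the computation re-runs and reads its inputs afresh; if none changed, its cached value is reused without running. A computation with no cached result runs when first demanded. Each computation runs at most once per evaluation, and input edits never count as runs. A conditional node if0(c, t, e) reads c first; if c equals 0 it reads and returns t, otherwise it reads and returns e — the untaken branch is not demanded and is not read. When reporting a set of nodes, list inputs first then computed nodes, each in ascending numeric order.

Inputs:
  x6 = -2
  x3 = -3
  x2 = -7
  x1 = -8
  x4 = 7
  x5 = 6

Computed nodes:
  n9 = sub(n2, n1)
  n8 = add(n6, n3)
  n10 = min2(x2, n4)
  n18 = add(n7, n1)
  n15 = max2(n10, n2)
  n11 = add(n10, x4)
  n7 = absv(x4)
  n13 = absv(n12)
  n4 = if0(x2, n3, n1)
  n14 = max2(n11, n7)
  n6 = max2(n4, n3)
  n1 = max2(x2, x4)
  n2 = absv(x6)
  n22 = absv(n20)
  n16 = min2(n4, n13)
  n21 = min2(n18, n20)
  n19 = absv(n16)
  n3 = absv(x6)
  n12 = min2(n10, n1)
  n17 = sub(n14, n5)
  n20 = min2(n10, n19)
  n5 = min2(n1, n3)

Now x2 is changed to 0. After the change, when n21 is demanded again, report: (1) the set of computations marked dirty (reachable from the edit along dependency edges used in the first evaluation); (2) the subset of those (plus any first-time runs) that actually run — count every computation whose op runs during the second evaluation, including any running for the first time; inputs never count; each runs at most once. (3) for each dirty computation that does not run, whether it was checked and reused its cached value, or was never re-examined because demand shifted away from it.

The edit dirties: n1, n4, n10, n12, n13, n16, n18, n19, n20, n21.
10 computations run: n1, n3, n4, n10, n12, n13, n16, n19, n20, n21.
Cache hits after checking: n18.
Note the branch switch — n3 had no cache and runs now for the first time.

First demand of the output computes:
  n1 = max2(-7, 7) = 7
  n4 = if0(x2=-7 -> else branch n1) = 7
  n7 = absv(7) = 7
  n10 = min2(-7, 7) = -7
  n12 = min2(-7, 7) = -7
  n13 = absv(-7) = 7
  n16 = min2(7, 7) = 7
  n18 = add(7, 7) = 14
  n19 = absv(7) = 7
  n20 = min2(-7, 7) = -7
  n21 = min2(14, -7) = -7

After the edit, cleaning proceeds:
  n1: a read changed (x2 -7->0) — executes, giving 7 — identical to its old value.
  n3: had never run; runs now, result 2.
  n4: a read changed (x2 -7->0) — executes, giving 2.
  n10: a read changed (x2 -7->0; n4 7->2) — executes, giving 0.
  n12: a read changed (n10 -7->0) — executes, giving 0.
  n13: a read changed (n12 -7->0) — executes, giving 0.
  n16: a read changed (n4 7->2; n13 7->0) — executes, giving 0.
  n18: dirty, but its reads are unchanged (n7 unchanged, n1 unchanged); cached 14 stands.
  n19: a read changed (n16 7->0) — executes, giving 0.
  n20: a read changed (n10 -7->0; n19 7->0) — executes, giving 0.
  n21: a read changed (n20 -7->0) — executes, giving 0.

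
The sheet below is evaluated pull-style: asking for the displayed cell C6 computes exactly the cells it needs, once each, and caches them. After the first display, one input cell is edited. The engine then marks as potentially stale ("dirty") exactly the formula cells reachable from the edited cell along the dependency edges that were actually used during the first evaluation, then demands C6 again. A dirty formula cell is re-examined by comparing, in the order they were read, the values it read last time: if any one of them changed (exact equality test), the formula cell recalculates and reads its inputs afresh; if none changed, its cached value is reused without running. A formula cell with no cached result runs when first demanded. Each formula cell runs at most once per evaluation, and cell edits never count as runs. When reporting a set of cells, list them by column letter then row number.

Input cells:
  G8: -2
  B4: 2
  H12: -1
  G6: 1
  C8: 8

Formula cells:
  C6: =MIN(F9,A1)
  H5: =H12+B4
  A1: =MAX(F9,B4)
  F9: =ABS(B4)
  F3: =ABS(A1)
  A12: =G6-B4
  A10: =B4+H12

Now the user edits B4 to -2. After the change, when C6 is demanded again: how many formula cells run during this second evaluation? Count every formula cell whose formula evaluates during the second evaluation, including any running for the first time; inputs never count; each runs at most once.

2 formula cells run: A1, F9.
Note where the cutoff bites: C6 is checked, finds nothing changed, and keeps its cache.

First demand of the output computes:
  F9 = ABS(2) = 2
  A1 = MAX(2, 2) = 2
  C6 = MIN(2, 2) = 2

After the edit, cleaning proceeds:
  F9: a read changed (B4 2->-2) — executes, giving 2 — identical to its old value.
  A1: a read changed (B4 2->-2) — executes, giving 2 — identical to its old value.
  C6: dirty, but its reads are unchanged (F9 unchanged, A1 unchanged); cached 2 stands.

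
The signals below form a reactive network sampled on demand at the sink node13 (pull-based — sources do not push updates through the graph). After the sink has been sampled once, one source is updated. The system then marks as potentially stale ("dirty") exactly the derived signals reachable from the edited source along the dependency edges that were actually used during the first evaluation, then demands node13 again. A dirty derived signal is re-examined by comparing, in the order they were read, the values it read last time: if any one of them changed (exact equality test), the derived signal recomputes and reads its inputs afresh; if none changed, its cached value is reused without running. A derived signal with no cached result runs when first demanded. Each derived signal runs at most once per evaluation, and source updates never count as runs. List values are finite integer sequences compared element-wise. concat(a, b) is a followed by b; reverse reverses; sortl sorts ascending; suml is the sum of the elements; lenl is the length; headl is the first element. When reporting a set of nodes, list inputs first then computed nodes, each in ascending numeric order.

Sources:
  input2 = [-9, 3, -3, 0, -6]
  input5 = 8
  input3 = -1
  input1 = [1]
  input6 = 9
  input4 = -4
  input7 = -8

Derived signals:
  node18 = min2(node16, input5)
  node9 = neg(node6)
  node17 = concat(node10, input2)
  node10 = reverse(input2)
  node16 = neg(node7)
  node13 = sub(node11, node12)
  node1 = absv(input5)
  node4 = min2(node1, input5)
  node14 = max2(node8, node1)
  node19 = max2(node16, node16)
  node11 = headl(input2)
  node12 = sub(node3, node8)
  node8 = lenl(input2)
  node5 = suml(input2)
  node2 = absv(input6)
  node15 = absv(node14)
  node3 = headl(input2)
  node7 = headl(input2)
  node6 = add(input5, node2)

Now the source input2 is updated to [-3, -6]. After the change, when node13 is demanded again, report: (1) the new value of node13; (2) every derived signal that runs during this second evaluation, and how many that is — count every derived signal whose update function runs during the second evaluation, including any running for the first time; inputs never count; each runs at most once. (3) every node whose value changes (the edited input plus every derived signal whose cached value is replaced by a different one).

Initial pass — values computed on the first demand:
  node3 = headl([-9, 3, -3, 0, -6]) = -9
  node8 = lenl([-9, 3, -3, 0, -6]) = 5
  node11 = headl([-9, 3, -3, 0, -6]) = -9
  node12 = sub(-9, 5) = -14
  node13 = sub(-9, -14) = 5

Second demand — change propagation:
  node3: re-runs because input2 [-9, 3, -3, 0, -6]->[-3, -6]; new result -3.
  node8: re-runs because input2 [-9, 3, -3, 0, -6]->[-3, -6]; new result 2.
  node11: re-runs because input2 [-9, 3, -3, 0, -6]->[-3, -6]; new result -3.
  node12: re-runs because node3 -9->-3; node8 5->2; new result -5.
  node13: re-runs because node11 -9->-3; node12 -14->-5; new result 2.

node13 now evaluates to 2.
Run set: node3, node8, node11, node12, node13 (5 run).
Changed values: input2, node3, node8, node11, node12, node13.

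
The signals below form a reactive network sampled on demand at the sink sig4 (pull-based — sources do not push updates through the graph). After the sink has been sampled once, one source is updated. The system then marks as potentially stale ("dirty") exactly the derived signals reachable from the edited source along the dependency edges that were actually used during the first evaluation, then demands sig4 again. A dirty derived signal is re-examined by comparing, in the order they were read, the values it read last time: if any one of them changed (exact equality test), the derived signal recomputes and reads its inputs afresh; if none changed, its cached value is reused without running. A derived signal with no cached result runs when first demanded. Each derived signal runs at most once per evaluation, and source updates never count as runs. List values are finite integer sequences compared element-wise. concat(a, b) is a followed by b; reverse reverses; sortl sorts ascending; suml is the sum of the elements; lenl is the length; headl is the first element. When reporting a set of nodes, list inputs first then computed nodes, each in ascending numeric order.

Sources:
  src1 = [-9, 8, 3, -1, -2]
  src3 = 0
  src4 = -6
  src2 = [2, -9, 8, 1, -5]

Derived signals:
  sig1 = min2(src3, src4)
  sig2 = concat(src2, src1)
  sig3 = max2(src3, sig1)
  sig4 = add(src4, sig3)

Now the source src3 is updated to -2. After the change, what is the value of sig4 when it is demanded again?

Initial pass — values computed on the first demand:
  sig1 = min2(0, -6) = -6
  sig3 = max2(0, -6) = 0
  sig4 = add(-6, 0) = -6

Second demand — change propagation:
  sig1: re-runs because src3 0->-2; new result -6 (unchanged).
  sig3: re-runs because src3 0->-2; new result -2.
  sig4: re-runs because sig3 0->-2; new result -8.

sig4 now evaluates to -8.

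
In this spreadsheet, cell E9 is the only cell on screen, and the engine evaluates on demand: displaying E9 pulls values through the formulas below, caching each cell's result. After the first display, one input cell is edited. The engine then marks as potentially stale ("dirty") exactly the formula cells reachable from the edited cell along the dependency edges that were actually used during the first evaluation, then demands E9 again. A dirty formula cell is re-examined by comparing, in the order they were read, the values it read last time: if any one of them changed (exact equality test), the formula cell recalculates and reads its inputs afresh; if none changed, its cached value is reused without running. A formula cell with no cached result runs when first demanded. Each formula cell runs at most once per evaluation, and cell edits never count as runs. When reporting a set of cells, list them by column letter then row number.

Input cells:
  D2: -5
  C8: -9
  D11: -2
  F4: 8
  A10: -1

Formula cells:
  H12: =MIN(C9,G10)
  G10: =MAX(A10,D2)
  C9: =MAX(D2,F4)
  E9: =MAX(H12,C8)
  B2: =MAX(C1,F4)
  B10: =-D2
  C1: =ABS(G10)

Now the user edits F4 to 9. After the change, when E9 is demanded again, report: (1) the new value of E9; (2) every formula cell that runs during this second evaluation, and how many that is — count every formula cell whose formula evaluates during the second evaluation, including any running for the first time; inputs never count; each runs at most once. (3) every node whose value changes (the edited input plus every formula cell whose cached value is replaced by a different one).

Initial pass — values computed on the first demand:
  C9 = MAX(-5, 8) = 8
  G10 = MAX(-1, -5) = -1
  H12 = MIN(8, -1) = -1
  E9 = MAX(-1, -9) = -1

Second demand — change propagation:
  C9: re-runs because F4 8->9; new result 9.
  H12: re-runs because C9 8->9; new result -1 (unchanged).
  E9: re-examined; everything it read last time is the same (H12 unchanged, C8 unchanged) — cache -1 kept, no run.

The important point: H12 recomputes to an identical value, and the output ends up unchanged.

E9 now evaluates to -1.
Run set: C9, H12 (2 run).
Changed values: C9, F4.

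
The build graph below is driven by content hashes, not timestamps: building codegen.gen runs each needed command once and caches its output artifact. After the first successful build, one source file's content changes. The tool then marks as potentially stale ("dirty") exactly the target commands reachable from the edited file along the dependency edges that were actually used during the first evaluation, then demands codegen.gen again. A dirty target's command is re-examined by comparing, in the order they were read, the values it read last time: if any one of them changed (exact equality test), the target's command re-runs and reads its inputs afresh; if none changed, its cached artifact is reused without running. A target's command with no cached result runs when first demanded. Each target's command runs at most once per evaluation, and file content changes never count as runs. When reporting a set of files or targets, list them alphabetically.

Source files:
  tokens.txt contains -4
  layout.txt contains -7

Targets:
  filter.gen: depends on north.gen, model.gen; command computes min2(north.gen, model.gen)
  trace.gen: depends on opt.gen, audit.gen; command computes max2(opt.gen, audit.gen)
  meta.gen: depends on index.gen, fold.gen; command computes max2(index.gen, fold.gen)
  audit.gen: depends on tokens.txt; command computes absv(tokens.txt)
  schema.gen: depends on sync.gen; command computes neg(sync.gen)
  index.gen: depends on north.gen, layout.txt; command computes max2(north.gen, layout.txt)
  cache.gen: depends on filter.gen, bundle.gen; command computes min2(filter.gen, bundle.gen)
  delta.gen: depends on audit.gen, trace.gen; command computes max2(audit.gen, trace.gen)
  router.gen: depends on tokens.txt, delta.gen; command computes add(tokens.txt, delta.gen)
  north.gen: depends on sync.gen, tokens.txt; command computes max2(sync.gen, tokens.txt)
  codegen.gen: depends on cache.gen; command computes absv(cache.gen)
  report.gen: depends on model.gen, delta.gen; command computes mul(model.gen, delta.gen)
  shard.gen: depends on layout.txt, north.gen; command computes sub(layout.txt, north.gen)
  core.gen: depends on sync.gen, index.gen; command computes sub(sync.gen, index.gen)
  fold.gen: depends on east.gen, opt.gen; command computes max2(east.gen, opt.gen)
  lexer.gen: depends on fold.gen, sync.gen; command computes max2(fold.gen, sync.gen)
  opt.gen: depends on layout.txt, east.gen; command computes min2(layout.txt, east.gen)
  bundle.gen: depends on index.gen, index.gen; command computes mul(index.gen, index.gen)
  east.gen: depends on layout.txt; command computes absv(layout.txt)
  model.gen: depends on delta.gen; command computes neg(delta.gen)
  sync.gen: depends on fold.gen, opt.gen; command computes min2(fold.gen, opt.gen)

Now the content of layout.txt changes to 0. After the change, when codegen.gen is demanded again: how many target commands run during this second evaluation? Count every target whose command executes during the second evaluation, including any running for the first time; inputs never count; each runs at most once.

Initial pass — values computed on the first demand:
  audit.gen = absv(-4) = 4
  east.gen = absv(-7) = 7
  opt.gen = min2(-7, 7) = -7
  fold.gen = max2(7, -7) = 7
  sync.gen = min2(7, -7) = -7
  north.gen = max2(-7, -4) = -4
  index.gen = max2(-4, -7) = -4
  bundle.gen = mul(-4, -4) = 16
  trace.gen = max2(-7, 4) = 4
  delta.gen = max2(4, 4) = 4
  model.gen = neg(4) = -4
  filter.gen = min2(-4, -4) = -4
  cache.gen = min2(-4, 16) = -4
  codegen.gen = absv(-4) = 4

Second demand — change propagation:
  east.gen: re-runs because layout.txt -7->0; new result 0.
  opt.gen: re-runs because layout.txt -7->0; east.gen 7->0; new result 0.
  fold.gen: re-runs because east.gen 7->0; opt.gen -7->0; new result 0.
  sync.gen: re-runs because fold.gen 7->0; opt.gen -7->0; new result 0.
  north.gen: re-runs because sync.gen -7->0; new result 0.
  index.gen: re-runs because north.gen -4->0; layout.txt -7->0; new result 0.
  bundle.gen: re-runs because index.gen -4->0; index.gen -4->0; new result 0.
  trace.gen: re-runs because opt.gen -7->0; new result 4 (unchanged).
  delta.gen: re-examined; everything it read last time is the same (audit.gen unchanged, trace.gen unchanged) — cache 4 kept, no run.
  model.gen: re-examined; everything it read last time is the same (delta.gen unchanged) — cache -4 kept, no run.
  filter.gen: re-runs because north.gen -4->0; new result -4 (unchanged).
  cache.gen: re-runs because bundle.gen 16->0; new result -4 (unchanged).
  codegen.gen: re-examined; everything it read last time is the same (cache.gen unchanged) — cache 4 kept, no run.

The important point: at delta.gen every value read last time is unchanged, so the dirty flag clears without a run.

Run set: bundle.gen, cache.gen, east.gen, filter.gen, fold.gen, index.gen, north.gen, opt.gen, sync.gen, trace.gen (10 run).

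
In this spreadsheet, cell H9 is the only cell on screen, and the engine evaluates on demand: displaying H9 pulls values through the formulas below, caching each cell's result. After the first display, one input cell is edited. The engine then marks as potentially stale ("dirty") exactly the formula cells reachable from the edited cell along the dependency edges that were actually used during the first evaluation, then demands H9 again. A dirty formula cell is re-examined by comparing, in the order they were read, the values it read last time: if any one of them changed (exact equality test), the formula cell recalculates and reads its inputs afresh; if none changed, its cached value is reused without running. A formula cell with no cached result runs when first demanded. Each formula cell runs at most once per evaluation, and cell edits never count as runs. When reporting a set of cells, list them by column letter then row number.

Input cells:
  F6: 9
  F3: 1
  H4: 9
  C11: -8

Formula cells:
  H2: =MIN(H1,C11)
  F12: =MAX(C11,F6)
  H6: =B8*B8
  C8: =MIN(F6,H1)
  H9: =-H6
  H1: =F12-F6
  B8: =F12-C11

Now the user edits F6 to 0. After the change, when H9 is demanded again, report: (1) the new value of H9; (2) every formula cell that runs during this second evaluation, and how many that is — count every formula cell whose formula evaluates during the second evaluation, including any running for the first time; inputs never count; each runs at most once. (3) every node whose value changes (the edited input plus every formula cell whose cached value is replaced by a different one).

Initial pass — values computed on the first demand:
  F12 = MAX(-8, 9) = 9
  B8 = 9 - -8 = 17
  H6 = 17 * 17 = 289
  H9 = -(289) = -289

Second demand — change propagation:
  F12: re-runs because F6 9->0; new result 0.
  B8: re-runs because F12 9->0; new result 8.
  H6: re-runs because B8 17->8; B8 17->8; new result 64.
  H9: re-runs because H6 289->64; new result -64.

H9 now evaluates to -64.
Run set: B8, F12, H6, H9 (4 run).
Changed values: B8, F6, F12, H6, H9.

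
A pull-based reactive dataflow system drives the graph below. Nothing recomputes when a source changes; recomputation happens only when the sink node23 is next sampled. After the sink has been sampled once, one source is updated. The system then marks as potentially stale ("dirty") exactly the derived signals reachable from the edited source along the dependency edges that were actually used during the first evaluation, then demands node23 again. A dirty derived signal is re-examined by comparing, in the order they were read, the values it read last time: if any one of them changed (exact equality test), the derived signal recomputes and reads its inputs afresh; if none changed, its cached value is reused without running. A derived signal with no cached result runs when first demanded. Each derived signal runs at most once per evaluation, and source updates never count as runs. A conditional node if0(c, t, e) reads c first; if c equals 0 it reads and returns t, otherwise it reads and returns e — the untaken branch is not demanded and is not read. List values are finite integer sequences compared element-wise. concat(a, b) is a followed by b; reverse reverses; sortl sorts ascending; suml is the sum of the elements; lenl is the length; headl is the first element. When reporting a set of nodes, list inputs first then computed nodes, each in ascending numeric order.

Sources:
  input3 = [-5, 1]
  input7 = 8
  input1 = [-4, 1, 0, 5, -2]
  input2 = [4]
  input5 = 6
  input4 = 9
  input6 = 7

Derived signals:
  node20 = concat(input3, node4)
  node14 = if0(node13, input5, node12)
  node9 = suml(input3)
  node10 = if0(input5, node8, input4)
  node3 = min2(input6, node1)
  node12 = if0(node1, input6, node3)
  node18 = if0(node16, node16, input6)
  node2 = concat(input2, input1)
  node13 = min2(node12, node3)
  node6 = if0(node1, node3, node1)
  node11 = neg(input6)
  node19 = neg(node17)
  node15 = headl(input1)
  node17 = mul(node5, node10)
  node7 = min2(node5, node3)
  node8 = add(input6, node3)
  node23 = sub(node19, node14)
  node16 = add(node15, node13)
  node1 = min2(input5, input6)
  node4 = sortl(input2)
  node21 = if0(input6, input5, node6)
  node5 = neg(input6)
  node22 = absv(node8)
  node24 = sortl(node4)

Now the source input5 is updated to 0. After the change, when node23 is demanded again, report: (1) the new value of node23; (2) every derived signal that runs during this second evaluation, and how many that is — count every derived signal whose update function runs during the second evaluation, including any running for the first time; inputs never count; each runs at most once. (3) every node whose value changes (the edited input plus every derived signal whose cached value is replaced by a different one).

New value of node23: 49.
Derived signals that run: node1, node3, node8, node10, node12, node13, node14, node17, node19, node23 — 10 in total.
Values that change: input5, node1, node3, node10, node12, node13, node14, node17, node19, node23.
Key observation: a condition flipped, so demand reaches new nodes — node8 runs for the first time.

First evaluation (everything demanded from the output):
  node1 = min2(6, 7) = 6
  node3 = min2(7, 6) = 6
  node5 = neg(7) = -7
  node10 = if0(input5=6 -> else branch input4) = 9
  node12 = if0(node1=6 -> else branch node3) = 6
  node13 = min2(6, 6) = 6
  node14 = if0(node13=6 -> else branch node12) = 6
  node17 = mul(-7, 9) = -63
  node19 = neg(-63) = 63
  node23 = sub(63, 6) = 57

Propagation after the edit:
  node1: runs — input5 6->0; result 0.
  node3: runs — node1 6->0; result 0.
  node8: demanded for the first time — runs, produces 7.
  node10: runs — input5 6->0; result 7.
  node12: runs — node1 6->0; node3 6->0; result 7.
  node13: runs — node12 6->7; node3 6->0; result 0.
  node14: runs — node13 6->0; node12 6->7; result 0.
  node17: runs — node10 9->7; result -49.
  node19: runs — node17 -63->-49; result 49.
  node23: runs — node19 63->49; node14 6->0; result 49.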